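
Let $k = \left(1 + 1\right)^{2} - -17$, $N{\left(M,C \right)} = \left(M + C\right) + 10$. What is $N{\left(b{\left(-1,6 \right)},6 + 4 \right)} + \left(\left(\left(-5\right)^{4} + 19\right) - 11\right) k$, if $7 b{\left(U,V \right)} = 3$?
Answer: $\frac{93194}{7} \approx 13313.0$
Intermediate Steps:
$b{\left(U,V \right)} = \frac{3}{7}$ ($b{\left(U,V \right)} = \frac{1}{7} \cdot 3 = \frac{3}{7}$)
$N{\left(M,C \right)} = 10 + C + M$ ($N{\left(M,C \right)} = \left(C + M\right) + 10 = 10 + C + M$)
$k = 21$ ($k = 2^{2} + 17 = 4 + 17 = 21$)
$N{\left(b{\left(-1,6 \right)},6 + 4 \right)} + \left(\left(\left(-5\right)^{4} + 19\right) - 11\right) k = \left(10 + \left(6 + 4\right) + \frac{3}{7}\right) + \left(\left(\left(-5\right)^{4} + 19\right) - 11\right) 21 = \left(10 + 10 + \frac{3}{7}\right) + \left(\left(625 + 19\right) - 11\right) 21 = \frac{143}{7} + \left(644 - 11\right) 21 = \frac{143}{7} + 633 \cdot 21 = \frac{143}{7} + 13293 = \frac{93194}{7}$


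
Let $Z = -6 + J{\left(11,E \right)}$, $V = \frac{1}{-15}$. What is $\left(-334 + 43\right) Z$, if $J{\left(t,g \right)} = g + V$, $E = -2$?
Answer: $\frac{11737}{5} \approx 2347.4$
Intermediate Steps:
$V = - \frac{1}{15} \approx -0.066667$
$J{\left(t,g \right)} = - \frac{1}{15} + g$ ($J{\left(t,g \right)} = g - \frac{1}{15} = - \frac{1}{15} + g$)
$Z = - \frac{121}{15}$ ($Z = -6 - \frac{31}{15} = - \frac{121}{15} \approx -8.0667$)
$\left(-334 + 43\right) Z = \left(-334 + 43\right) \left(- \frac{121}{15}\right) = \left(-291\right) \left(- \frac{121}{15}\right) = \frac{11737}{5}$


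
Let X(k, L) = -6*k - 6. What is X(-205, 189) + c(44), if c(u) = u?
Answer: 1268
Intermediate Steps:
X(k, L) = -6 - 6*k
X(-205, 189) + c(44) = (-6 - 6*(-205)) + 44 = (-6 + 1230) + 44 = 1224 + 44 = 1268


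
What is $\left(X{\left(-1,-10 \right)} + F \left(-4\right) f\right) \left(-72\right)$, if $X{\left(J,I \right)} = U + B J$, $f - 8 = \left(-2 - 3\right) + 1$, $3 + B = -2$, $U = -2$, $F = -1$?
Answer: $-1368$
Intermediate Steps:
$B = -5$ ($B = -3 - 2 = -5$)
$f = 4$ ($f = 8 + \left(\left(-2 - 3\right) + 1\right) = 8 + \left(-5 + 1\right) = 8 - 4 = 4$)
$X{\left(J,I \right)} = -2 - 5 J$
$\left(X{\left(-1,-10 \right)} + F \left(-4\right) f\right) \left(-72\right) = \left(\left(-2 - -5\right) + \left(-1\right) \left(-4\right) 4\right) \left(-72\right) = \left(\left(-2 + 5\right) + 4 \cdot 4\right) \left(-72\right) = \left(3 + 16\right) \left(-72\right) = 19 \left(-72\right) = -1368$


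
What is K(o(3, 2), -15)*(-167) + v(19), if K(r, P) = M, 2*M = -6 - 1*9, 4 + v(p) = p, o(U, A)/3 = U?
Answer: 2535/2 ≈ 1267.5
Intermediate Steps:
o(U, A) = 3*U
v(p) = -4 + p
M = -15/2 (M = (-6 - 1*9)/2 = (-6 - 9)/2 = (½)*(-15) = -15/2 ≈ -7.5000)
K(r, P) = -15/2
K(o(3, 2), -15)*(-167) + v(19) = -15/2*(-167) + (-4 + 19) = 2505/2 + 15 = 2535/2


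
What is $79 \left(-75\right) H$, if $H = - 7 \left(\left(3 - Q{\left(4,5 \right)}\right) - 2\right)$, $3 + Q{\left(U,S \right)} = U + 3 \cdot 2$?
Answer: $-248850$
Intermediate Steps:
$Q{\left(U,S \right)} = 3 + U$ ($Q{\left(U,S \right)} = -3 + \left(U + 3 \cdot 2\right) = -3 + \left(U + 6\right) = -3 + \left(6 + U\right) = 3 + U$)
$H = 42$ ($H = - 7 \left(\left(3 - \left(3 + 4\right)\right) - 2\right) = - 7 \left(\left(3 - 7\right) - 2\right) = - 7 \left(-4 - 2\right) = \left(-7\right) \left(-6\right) = 42$)
$79 \left(-75\right) H = 79 \left(-75\right) 42 = \left(-5925\right) 42 = -248850$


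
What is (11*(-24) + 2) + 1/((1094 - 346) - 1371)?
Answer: -163227/623 ≈ -262.00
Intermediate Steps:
(11*(-24) + 2) + 1/((1094 - 346) - 1371) = (-264 + 2) + 1/(748 - 1371) = -262 + 1/(-623) = -262 - 1/623 = -163227/623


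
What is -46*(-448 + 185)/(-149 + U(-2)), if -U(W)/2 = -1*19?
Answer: -12098/111 ≈ -108.99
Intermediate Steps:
U(W) = 38 (U(W) = -(-2)*19 = -2*(-19) = 38)
-46*(-448 + 185)/(-149 + U(-2)) = -46*(-448 + 185)/(-149 + 38) = -(-12098)/(-111) = -(-12098)*(-1)/111 = -46*263/111 = -12098/111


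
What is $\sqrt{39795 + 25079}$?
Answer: $\sqrt{64874} \approx 254.7$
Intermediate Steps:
$\sqrt{39795 + 25079} = \sqrt{64874}$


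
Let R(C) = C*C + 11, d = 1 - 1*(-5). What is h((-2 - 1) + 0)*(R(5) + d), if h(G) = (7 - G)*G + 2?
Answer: -1176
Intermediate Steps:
d = 6 (d = 1 + 5 = 6)
R(C) = 11 + C² (R(C) = C² + 11 = 11 + C²)
h(G) = 2 + G*(7 - G) (h(G) = G*(7 - G) + 2 = 2 + G*(7 - G))
h((-2 - 1) + 0)*(R(5) + d) = (2 - ((-2 - 1) + 0)² + 7*((-2 - 1) + 0))*((11 + 5²) + 6) = (2 - (-3 + 0)² + 7*(-3 + 0))*((11 + 25) + 6) = (2 - 1*(-3)² + 7*(-3))*(36 + 6) = (2 - 1*9 - 21)*42 = (2 - 9 - 21)*42 = -28*42 = -1176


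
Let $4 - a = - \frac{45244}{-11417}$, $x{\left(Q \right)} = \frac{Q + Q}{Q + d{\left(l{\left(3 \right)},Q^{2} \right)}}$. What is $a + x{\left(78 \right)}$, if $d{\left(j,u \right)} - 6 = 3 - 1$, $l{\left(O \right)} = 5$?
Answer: $\frac{908758}{490931} \approx 1.8511$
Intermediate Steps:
$d{\left(j,u \right)} = 8$ ($d{\left(j,u \right)} = 6 + \left(3 - 1\right) = 6 + 2 = 8$)
$x{\left(Q \right)} = \frac{2 Q}{8 + Q}$ ($x{\left(Q \right)} = \frac{Q + Q}{Q + 8} = \frac{2 Q}{8 + Q}$)
$a = \frac{424}{11417}$ ($a = 4 - - \frac{45244}{-11417} = 4 - \left(-45244\right) \left(- \frac{1}{11417}\right) = 4 - \frac{45244}{11417} = \frac{424}{11417} \approx 0.037138$)
$a + x{\left(78 \right)} = \frac{424}{11417} + 2 \cdot 78 \frac{1}{8 + 78} = \frac{424}{11417} + 2 \cdot 78 \cdot \frac{1}{86} = \frac{424}{11417} + \frac{78}{43} = \frac{908758}{490931}$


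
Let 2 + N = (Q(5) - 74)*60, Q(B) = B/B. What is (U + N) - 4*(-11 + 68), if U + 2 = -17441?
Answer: -22053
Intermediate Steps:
U = -17443 (U = -2 - 17441 = -17443)
Q(B) = 1
N = -4382 (N = -2 + (1 - 74)*60 = -2 - 73*60 = -2 - 4380 = -4382)
(U + N) - 4*(-11 + 68) = (-17443 - 4382) - 4*(-11 + 68) = -21825 - 4*57 = -21825 - 228 = -22053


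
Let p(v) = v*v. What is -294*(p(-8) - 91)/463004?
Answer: 3969/231502 ≈ 0.017145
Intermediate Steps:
p(v) = v**2
-294*(p(-8) - 91)/463004 = -294*((-8)**2 - 91)/463004 = -294*(64 - 91)*(1/463004) = -294*(-27)*(1/463004) = 7938*(1/463004) = 3969/231502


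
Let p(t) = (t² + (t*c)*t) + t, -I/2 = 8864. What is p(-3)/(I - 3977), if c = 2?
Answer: -8/7235 ≈ -0.0011057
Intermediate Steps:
I = -17728 (I = -2*8864 = -17728)
p(t) = t + 3*t² (p(t) = (t² + (t*2)*t) + t = (t² + (2*t)*t) + t = (t² + 2*t²) + t = 3*t² + t = t + 3*t²)
p(-3)/(I - 3977) = (-3*(1 + 3*(-3)))/(-17728 - 3977) = -3*(1 - 9)/(-21705) = -3*(-8)*(-1/21705) = 24*(-1/21705) = -8/7235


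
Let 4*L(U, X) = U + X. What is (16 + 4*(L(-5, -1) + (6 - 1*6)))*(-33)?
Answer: -330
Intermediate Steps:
L(U, X) = U/4 + X/4 (L(U, X) = (U + X)/4 = U/4 + X/4)
(16 + 4*(L(-5, -1) + (6 - 1*6)))*(-33) = (16 + 4*(((¼)*(-5) + (¼)*(-1)) + (6 - 1*6)))*(-33) = (16 + 4*((-5/4 - ¼) + (6 - 6)))*(-33) = (16 + 4*(-3/2 + 0))*(-33) = (16 + 4*(-3/2))*(-33) = (16 - 6)*(-33) = 10*(-33) = -330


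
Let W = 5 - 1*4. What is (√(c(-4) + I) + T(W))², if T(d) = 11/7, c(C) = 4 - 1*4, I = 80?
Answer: 4041/49 + 88*√5/7 ≈ 110.58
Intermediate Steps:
W = 1 (W = 5 - 4 = 1)
c(C) = 0 (c(C) = 4 - 4 = 0)
T(d) = 11/7 (T(d) = 11*(⅐) = 11/7)
(√(c(-4) + I) + T(W))² = (√(0 + 80) + 11/7)² = (√80 + 11/7)² = (4*√5 + 11/7)² = (11/7 + 4*√5)²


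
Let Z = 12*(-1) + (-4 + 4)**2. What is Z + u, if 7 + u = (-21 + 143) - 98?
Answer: 5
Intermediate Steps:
Z = -12 (Z = -12 + 0**2 = -12 + 0 = -12)
u = 17 (u = -7 + ((-21 + 143) - 98) = -7 + (122 - 98) = -7 + 24 = 17)
Z + u = -12 + 17 = 5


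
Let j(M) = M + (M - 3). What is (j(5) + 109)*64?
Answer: 7424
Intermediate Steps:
j(M) = -3 + 2*M (j(M) = M + (-3 + M) = -3 + 2*M)
(j(5) + 109)*64 = ((-3 + 2*5) + 109)*64 = ((-3 + 10) + 109)*64 = (7 + 109)*64 = 116*64 = 7424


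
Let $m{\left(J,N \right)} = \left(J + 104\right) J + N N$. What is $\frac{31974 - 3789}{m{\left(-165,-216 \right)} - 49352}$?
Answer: $\frac{28185}{7369} \approx 3.8248$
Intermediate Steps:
$m{\left(J,N \right)} = N^{2} + J \left(104 + J\right)$ ($m{\left(J,N \right)} = \left(104 + J\right) J + N^{2} = J \left(104 + J\right) + N^{2} = N^{2} + J \left(104 + J\right)$)
$\frac{31974 - 3789}{m{\left(-165,-216 \right)} - 49352} = \frac{31974 - 3789}{\left(\left(-165\right)^{2} + \left(-216\right)^{2} + 104 \left(-165\right)\right) - 49352} = \frac{28185}{\left(27225 + 46656 - 17160\right) - 49352} = \frac{28185}{56721 - 49352} = \frac{28185}{7369}$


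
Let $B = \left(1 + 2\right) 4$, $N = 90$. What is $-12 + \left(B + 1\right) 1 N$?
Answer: $1158$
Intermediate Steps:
$B = 12$ ($B = 3 \cdot 4 = 12$)
$-12 + \left(B + 1\right) 1 N = -12 + \left(12 + 1\right) 1 \cdot 90 = -12 + 13 \cdot 1 \cdot 90 = -12 + 13 \cdot 90 = -12 + 1170 = 1158$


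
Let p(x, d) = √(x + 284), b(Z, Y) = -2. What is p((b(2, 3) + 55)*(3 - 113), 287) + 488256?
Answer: 488256 + I*√5546 ≈ 4.8826e+5 + 74.471*I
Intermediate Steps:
p(x, d) = √(284 + x)
p((b(2, 3) + 55)*(3 - 113), 287) + 488256 = √(284 + (-2 + 55)*(3 - 113)) + 488256 = √(284 + 53*(-110)) + 488256 = √(284 - 5830) + 488256 = √(-5546) + 488256 = I*√5546 + 488256 = 488256 + I*√5546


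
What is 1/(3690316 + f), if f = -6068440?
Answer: -1/2378124 ≈ -4.2050e-7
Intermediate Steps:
1/(3690316 + f) = 1/(3690316 - 6068440) = 1/(-2378124) = -1/2378124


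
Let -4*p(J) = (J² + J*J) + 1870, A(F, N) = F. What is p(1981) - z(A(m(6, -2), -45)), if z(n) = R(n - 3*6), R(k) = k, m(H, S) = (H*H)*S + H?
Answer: -1962564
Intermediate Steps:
m(H, S) = H + S*H² (m(H, S) = H²*S + H = S*H² + H = H + S*H²)
z(n) = -18 + n (z(n) = n - 3*6 = n - 18 = -18 + n)
p(J) = -935/2 - J²/2 (p(J) = -((J² + J*J) + 1870)/4 = -((J² + J²) + 1870)/4 = -(2*J² + 1870)/4 = -(1870 + 2*J²)/4 = -935/2 - J²/2)
p(1981) - z(A(m(6, -2), -45)) = (-935/2 - ½*1981²) - (-18 + 6*(1 + 6*(-2))) = (-935/2 - ½*3924361) - (-18 + 6*(1 - 12)) = (-935/2 - 3924361/2) - (-18 + 6*(-11)) = -1962648 - (-18 - 66) = -1962648 - 1*(-84) = -1962648 + 84 = -1962564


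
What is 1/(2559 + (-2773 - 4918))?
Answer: -1/5132 ≈ -0.00019486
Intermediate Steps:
1/(2559 + (-2773 - 4918)) = 1/(2559 - 7691) = 1/(-5132) = -1/5132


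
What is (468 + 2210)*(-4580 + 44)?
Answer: -12147408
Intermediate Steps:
(468 + 2210)*(-4580 + 44) = 2678*(-4536) = -12147408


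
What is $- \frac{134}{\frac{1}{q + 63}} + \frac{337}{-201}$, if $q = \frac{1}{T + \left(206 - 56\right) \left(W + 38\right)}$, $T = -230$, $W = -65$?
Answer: $- \frac{3631949593}{430140} \approx -8443.6$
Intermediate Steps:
$q = - \frac{1}{4280}$ ($q = \frac{1}{-230 + \left(206 - 56\right) \left(-65 + 38\right)} = \frac{1}{-230 + 150 \left(-27\right)} = \frac{1}{-230 - 4050} = \frac{1}{-4280} = - \frac{1}{4280} \approx -0.00023364$)
$- \frac{134}{\frac{1}{q + 63}} + \frac{337}{-201} = - \frac{134}{\frac{1}{- \frac{1}{4280} + 63}} + \frac{337}{-201} = - \frac{134}{\frac{1}{\frac{269639}{4280}}} + 337 \left(- \frac{1}{201}\right) = - \frac{134}{\frac{4280}{269639}} - \frac{337}{201} = \left(-134\right) \frac{269639}{4280} - \frac{337}{201} = - \frac{18065813}{2140} - \frac{337}{201} = - \frac{3631949593}{430140}$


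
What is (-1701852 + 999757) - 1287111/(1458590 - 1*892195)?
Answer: -397664384636/566395 ≈ -7.0210e+5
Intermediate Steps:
(-1701852 + 999757) - 1287111/(1458590 - 1*892195) = -702095 - 1287111/(1458590 - 892195) = -702095 - 1287111/566395 = -397664384636/566395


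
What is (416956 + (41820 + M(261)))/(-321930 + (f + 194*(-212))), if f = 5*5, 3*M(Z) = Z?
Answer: -458863/363033 ≈ -1.2640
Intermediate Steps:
M(Z) = Z/3
f = 25
(416956 + (41820 + M(261)))/(-321930 + (f + 194*(-212))) = (416956 + (41820 + (⅓)*261))/(-321930 + (25 + 194*(-212))) = (416956 + (41820 + 87))/(-321930 + (25 - 41128)) = (416956 + 41907)/(-321930 - 41103) = 458863/(-363033) = 458863*(-1/363033) = -458863/363033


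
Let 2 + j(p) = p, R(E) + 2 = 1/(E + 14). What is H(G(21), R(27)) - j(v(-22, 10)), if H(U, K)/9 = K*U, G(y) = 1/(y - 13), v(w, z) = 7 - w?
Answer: -9585/328 ≈ -29.223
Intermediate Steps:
R(E) = -2 + 1/(14 + E) (R(E) = -2 + 1/(E + 14) = -2 + 1/(14 + E))
G(y) = 1/(-13 + y)
j(p) = -2 + p
H(U, K) = 9*K*U (H(U, K) = 9*(K*U) = 9*K*U)
H(G(21), R(27)) - j(v(-22, 10)) = 9*((-27 - 2*27)/(14 + 27))/(-13 + 21) - (-2 + (7 - 1*(-22))) = 9*((-27 - 54)/41)/8 - (-2 + (7 + 22)) = 9*((1/41)*(-81))*(1/8) - (-2 + 29) = 9*(-81/41)*(1/8) - 1*27 = -729/328 - 27 = -9585/328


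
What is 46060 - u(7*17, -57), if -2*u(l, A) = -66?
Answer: 46027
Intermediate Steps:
u(l, A) = 33 (u(l, A) = -½*(-66) = 33)
46060 - u(7*17, -57) = 46060 - 1*33 = 46060 - 33 = 46027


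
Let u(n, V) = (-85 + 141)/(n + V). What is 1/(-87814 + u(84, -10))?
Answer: -37/3249090 ≈ -1.1388e-5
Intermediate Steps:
u(n, V) = 56/(V + n)
1/(-87814 + u(84, -10)) = 1/(-87814 + 56/(-10 + 84)) = 1/(-87814 + 56/74) = 1/(-87814 + 56*(1/74)) = 1/(-87814 + 28/37) = 1/(-3249090/37) = -37/3249090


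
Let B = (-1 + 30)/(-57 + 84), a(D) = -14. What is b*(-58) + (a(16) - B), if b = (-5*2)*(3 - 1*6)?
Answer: -47387/27 ≈ -1755.1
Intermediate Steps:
B = 29/27 ≈ 1.0741
b = 30 (b = -10*(3 - 6) = -10*(-3) = 30)
b*(-58) + (a(16) - B) = 30*(-58) + (-14 - 1*29/27) = -1740 + (-14 - 29/27) = -1740 - 407/27 = -47387/27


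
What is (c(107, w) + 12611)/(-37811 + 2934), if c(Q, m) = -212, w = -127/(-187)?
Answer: -12399/34877 ≈ -0.35551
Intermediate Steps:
w = 127/187 (w = -127*(-1/187) = 127/187 ≈ 0.67914)
(c(107, w) + 12611)/(-37811 + 2934) = (-212 + 12611)/(-37811 + 2934) = 12399/(-34877) = 12399*(-1/34877) = -12399/34877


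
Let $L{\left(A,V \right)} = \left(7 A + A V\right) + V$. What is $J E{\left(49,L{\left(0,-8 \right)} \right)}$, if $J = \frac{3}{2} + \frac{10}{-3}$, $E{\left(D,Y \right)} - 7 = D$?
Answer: $- \frac{308}{3} \approx -102.67$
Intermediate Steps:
$L{\left(A,V \right)} = V + 7 A + A V$
$E{\left(D,Y \right)} = 7 + D$
$J = - \frac{11}{6}$ ($J = 3 \cdot \frac{1}{2} + 10 \left(- \frac{1}{3}\right) = \frac{3}{2} - \frac{10}{3} = - \frac{11}{6} \approx -1.8333$)
$J E{\left(49,L{\left(0,-8 \right)} \right)} = - \frac{11 \left(7 + 49\right)}{6} = \left(- \frac{11}{6}\right) 56 = - \frac{308}{3}$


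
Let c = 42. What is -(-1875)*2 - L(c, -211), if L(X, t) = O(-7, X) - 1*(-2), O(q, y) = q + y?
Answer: 3713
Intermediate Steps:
L(X, t) = -5 + X (L(X, t) = (-7 + X) - 1*(-2) = (-7 + X) + 2 = -5 + X)
-(-1875)*2 - L(c, -211) = -(-1875)*2 - (-5 + 42) = -125*(-30) - 1*37 = 3750 - 37 = 3713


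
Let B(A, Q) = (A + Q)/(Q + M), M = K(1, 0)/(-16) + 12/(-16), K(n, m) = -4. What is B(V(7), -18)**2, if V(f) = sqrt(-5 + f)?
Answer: 1304/1369 - 144*sqrt(2)/1369 ≈ 0.80376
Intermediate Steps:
M = -1/2 (M = -4/(-16) + 12/(-16) = -4*(-1/16) + 12*(-1/16) = 1/4 - 3/4 = -1/2 ≈ -0.50000)
B(A, Q) = (A + Q)/(-1/2 + Q) (B(A, Q) = (A + Q)/(Q - 1/2) = (A + Q)/(-1/2 + Q))
B(V(7), -18)**2 = (2*(sqrt(-5 + 7) - 18)/(-1 + 2*(-18)))**2 = (2*(sqrt(2) - 18)/(-1 - 36))**2 = (2*(-18 + sqrt(2))/(-37))**2 = (2*(-1/37)*(-18 + sqrt(2)))**2 = (36/37 - 2*sqrt(2)/37)**2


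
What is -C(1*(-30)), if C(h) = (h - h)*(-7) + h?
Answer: 30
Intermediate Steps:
C(h) = h (C(h) = 0*(-7) + h = 0 + h = h)
-C(1*(-30)) = -(-30) = -1*(-30) = 30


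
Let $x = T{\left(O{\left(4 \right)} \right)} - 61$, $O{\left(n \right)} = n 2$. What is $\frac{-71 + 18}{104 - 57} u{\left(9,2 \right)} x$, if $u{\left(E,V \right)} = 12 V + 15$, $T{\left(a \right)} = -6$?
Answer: $\frac{138489}{47} \approx 2946.6$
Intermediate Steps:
$O{\left(n \right)} = 2 n$
$u{\left(E,V \right)} = 15 + 12 V$
$x = -67$ ($x = -6 - 61 = -67$)
$\frac{-71 + 18}{104 - 57} u{\left(9,2 \right)} x = \frac{-71 + 18}{104 - 57} \left(15 + 12 \cdot 2\right) \left(-67\right) = - \frac{53}{47} \left(15 + 24\right) \left(-67\right) = \left(-53\right) \frac{1}{47} \cdot 39 \left(-67\right) = \left(- \frac{53}{47}\right) 39 \left(-67\right) = \left(- \frac{2067}{47}\right) \left(-67\right) = \frac{138489}{47}$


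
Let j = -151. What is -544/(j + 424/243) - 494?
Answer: -17784694/36269 ≈ -490.36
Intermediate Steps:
-544/(j + 424/243) - 494 = -544/(-151 + 424/243) - 494 = -544/(-36269/243) - 494 = -243/36269*(-544) - 494 = 132192/36269 - 494 = -17784694/36269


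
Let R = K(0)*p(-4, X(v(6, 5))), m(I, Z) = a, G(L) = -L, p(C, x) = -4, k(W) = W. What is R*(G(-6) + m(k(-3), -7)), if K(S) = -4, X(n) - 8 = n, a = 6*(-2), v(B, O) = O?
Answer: -96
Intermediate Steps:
a = -12
X(n) = 8 + n
m(I, Z) = -12
R = 16 (R = -4*(-4) = 16)
R*(G(-6) + m(k(-3), -7)) = 16*(-1*(-6) - 12) = 16*(6 - 12) = 16*(-6) = -96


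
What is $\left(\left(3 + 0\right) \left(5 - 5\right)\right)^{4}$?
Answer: $0$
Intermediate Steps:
$\left(\left(3 + 0\right) \left(5 - 5\right)\right)^{4} = \left(3 \cdot 0\right)^{4} = 0^{4} = 0$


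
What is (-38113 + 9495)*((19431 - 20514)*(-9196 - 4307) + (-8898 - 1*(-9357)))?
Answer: -418515584544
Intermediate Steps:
(-38113 + 9495)*((19431 - 20514)*(-9196 - 4307) + (-8898 - 1*(-9357))) = -28618*(-1083*(-13503) + (-8898 + 9357)) = -28618*(14623749 + 459) = -28618*14624208 = -418515584544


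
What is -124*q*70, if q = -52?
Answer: 451360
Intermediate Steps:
-124*q*70 = -124*(-52)*70 = 6448*70 = 451360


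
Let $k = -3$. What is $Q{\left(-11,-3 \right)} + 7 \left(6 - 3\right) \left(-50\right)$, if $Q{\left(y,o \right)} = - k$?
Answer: $-1047$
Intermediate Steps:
$Q{\left(y,o \right)} = 3$ ($Q{\left(y,o \right)} = \left(-1\right) \left(-3\right) = 3$)
$Q{\left(-11,-3 \right)} + 7 \left(6 - 3\right) \left(-50\right) = 3 + 7 \left(6 - 3\right) \left(-50\right) = 3 + 7 \cdot 3 \left(-50\right) = 3 + 21 \left(-50\right) = 3 - 1050 = -1047$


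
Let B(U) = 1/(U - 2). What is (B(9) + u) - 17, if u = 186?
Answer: 1184/7 ≈ 169.14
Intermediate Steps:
B(U) = 1/(-2 + U)
(B(9) + u) - 17 = (1/(-2 + 9) + 186) - 17 = (1/7 + 186) - 17 = (⅐ + 186) - 17 = 1303/7 - 17 = 1184/7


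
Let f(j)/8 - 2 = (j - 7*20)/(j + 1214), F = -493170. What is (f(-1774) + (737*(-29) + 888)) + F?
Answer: -17976408/35 ≈ -5.1361e+5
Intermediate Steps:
f(j) = 16 + 8*(-140 + j)/(1214 + j) (f(j) = 16 + 8*((j - 7*20)/(j + 1214)) = 16 + 8*((j - 140)/(1214 + j)) = 16 + 8*((-140 + j)/(1214 + j)) = 16 + 8*(-140 + j)/(1214 + j))
(f(-1774) + (737*(-29) + 888)) + F = (8*(2288 + 3*(-1774))/(1214 - 1774) + (737*(-29) + 888)) - 493170 = (8*(2288 - 5322)/(-560) + (-21373 + 888)) - 493170 = (8*(-1/560)*(-3034) - 20485) - 493170 = (1517/35 - 20485) - 493170 = -715458/35 - 493170 = -17976408/35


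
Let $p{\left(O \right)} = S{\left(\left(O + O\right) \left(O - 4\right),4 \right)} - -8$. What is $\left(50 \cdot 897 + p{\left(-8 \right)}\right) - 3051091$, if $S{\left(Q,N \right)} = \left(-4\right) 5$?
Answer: $-3006253$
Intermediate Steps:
$S{\left(Q,N \right)} = -20$
$p{\left(O \right)} = -12$ ($p{\left(O \right)} = -20 - -8 = -20 + 8 = -12$)
$\left(50 \cdot 897 + p{\left(-8 \right)}\right) - 3051091 = \left(50 \cdot 897 - 12\right) - 3051091 = \left(44850 - 12\right) - 3051091 = 44838 - 3051091 = -3006253$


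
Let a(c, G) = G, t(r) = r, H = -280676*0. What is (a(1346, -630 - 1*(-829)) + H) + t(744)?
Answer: 943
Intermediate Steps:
H = 0
(a(1346, -630 - 1*(-829)) + H) + t(744) = ((-630 - 1*(-829)) + 0) + 744 = ((-630 + 829) + 0) + 744 = (199 + 0) + 744 = 199 + 744 = 943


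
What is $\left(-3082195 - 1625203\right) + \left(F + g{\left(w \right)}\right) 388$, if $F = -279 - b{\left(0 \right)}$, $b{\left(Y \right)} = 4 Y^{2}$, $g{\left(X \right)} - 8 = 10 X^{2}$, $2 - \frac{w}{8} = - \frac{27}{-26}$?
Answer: $- \frac{774520274}{169} \approx -4.583 \cdot 10^{6}$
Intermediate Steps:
$w = \frac{100}{13}$ ($w = 16 - 8 \left(- \frac{27}{-26}\right) = 16 - 8 \left(\left(-27\right) \left(- \frac{1}{26}\right)\right) = 16 - \frac{108}{13} = \frac{100}{13} \approx 7.6923$)
$g{\left(X \right)} = 8 + 10 X^{2}$
$F = -279$ ($F = -279 - 4 \cdot 0^{2} = -279 - 4 \cdot 0 = -279 - 0 = -279 + 0 = -279$)
$\left(-3082195 - 1625203\right) + \left(F + g{\left(w \right)}\right) 388 = \left(-3082195 - 1625203\right) + \left(-279 + \left(8 + 10 \left(\frac{100}{13}\right)^{2}\right)\right) 388 = -4707398 + \left(-279 + \left(8 + 10 \cdot \frac{10000}{169}\right)\right) 388 = -4707398 + \left(-279 + \left(8 + \frac{100000}{169}\right)\right) 388 = -4707398 + \left(-279 + \frac{101352}{169}\right) 388 = -4707398 + \frac{54201}{169} \cdot 388 = -4707398 + \frac{21029988}{169} = - \frac{774520274}{169}$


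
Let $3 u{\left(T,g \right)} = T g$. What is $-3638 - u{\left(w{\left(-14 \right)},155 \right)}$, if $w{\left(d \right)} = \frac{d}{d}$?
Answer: $- \frac{11069}{3} \approx -3689.7$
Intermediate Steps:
$w{\left(d \right)} = 1$
$u{\left(T,g \right)} = \frac{T g}{3}$
$-3638 - u{\left(w{\left(-14 \right)},155 \right)} = -3638 - \frac{1}{3} \cdot 1 \cdot 155 = -3638 - \frac{155}{3} = - \frac{11069}{3}$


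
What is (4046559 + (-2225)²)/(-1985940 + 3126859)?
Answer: 8997184/1140919 ≈ 7.8859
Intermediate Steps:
(4046559 + (-2225)²)/(-1985940 + 3126859) = (4046559 + 4950625)/1140919 = 8997184*(1/1140919) = 8997184/1140919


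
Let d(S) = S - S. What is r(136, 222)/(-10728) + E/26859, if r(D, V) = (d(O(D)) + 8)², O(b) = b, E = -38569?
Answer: -17311967/12005973 ≈ -1.4419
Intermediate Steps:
d(S) = 0
r(D, V) = 64 (r(D, V) = (0 + 8)² = 8² = 64)
r(136, 222)/(-10728) + E/26859 = 64/(-10728) - 38569/26859 = 64*(-1/10728) - 38569*1/26859 = -8/1341 - 38569/26859 = -17311967/12005973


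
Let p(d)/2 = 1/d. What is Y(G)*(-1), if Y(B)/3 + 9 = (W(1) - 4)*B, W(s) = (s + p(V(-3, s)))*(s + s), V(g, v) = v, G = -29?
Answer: 201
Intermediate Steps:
p(d) = 2/d
W(s) = 2*s*(s + 2/s) (W(s) = (s + 2/s)*(s + s) = (s + 2/s)*(2*s) = 2*s*(s + 2/s))
Y(B) = -27 + 6*B (Y(B) = -27 + 3*(((4 + 2*1²) - 4)*B) = -27 + 3*(((4 + 2*1) - 4)*B) = -27 + 3*(((4 + 2) - 4)*B) = -27 + 3*((6 - 4)*B) = -27 + 3*(2*B) = -27 + 6*B)
Y(G)*(-1) = (-27 + 6*(-29))*(-1) = (-27 - 174)*(-1) = -201*(-1) = 201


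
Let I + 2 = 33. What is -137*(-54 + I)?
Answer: 3151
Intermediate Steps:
I = 31 (I = -2 + 33 = 31)
-137*(-54 + I) = -137*(-54 + 31) = -137*(-23) = 3151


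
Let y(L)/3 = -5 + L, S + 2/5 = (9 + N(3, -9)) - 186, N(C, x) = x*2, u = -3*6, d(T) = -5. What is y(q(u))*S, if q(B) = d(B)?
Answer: 5862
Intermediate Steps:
u = -18
q(B) = -5
N(C, x) = 2*x
S = -977/5 (S = -2/5 + ((9 + 2*(-9)) - 186) = -2/5 + ((9 - 18) - 186) = -2/5 + (-9 - 186) = -2/5 - 195 = -977/5 ≈ -195.40)
y(L) = -15 + 3*L (y(L) = 3*(-5 + L) = -15 + 3*L)
y(q(u))*S = (-15 + 3*(-5))*(-977/5) = (-15 - 15)*(-977/5) = -30*(-977/5) = 5862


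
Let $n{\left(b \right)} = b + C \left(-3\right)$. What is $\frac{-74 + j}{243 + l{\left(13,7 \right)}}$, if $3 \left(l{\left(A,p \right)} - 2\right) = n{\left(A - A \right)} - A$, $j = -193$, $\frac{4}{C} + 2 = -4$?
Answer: $- \frac{801}{724} \approx -1.1064$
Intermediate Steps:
$C = - \frac{2}{3}$ ($C = \frac{4}{-2 - 4} = \frac{4}{-6} = 4 \left(- \frac{1}{6}\right) = - \frac{2}{3} \approx -0.66667$)
$n{\left(b \right)} = 2 + b$ ($n{\left(b \right)} = b - -2 = b + 2 = 2 + b$)
$l{\left(A,p \right)} = \frac{8}{3} - \frac{A}{3}$ ($l{\left(A,p \right)} = 2 + \frac{\left(2 + \left(A - A\right)\right) - A}{3} = 2 + \frac{\left(2 + 0\right) - A}{3} = 2 + \frac{2 - A}{3} = 2 - \left(- \frac{2}{3} + \frac{A}{3}\right) = \frac{8}{3} - \frac{A}{3}$)
$\frac{-74 + j}{243 + l{\left(13,7 \right)}} = \frac{-74 - 193}{243 + \left(\frac{8}{3} - \frac{13}{3}\right)} = - \frac{267}{243 + \left(\frac{8}{3} - \frac{13}{3}\right)} = - \frac{267}{243 - \frac{5}{3}} = - \frac{267}{\frac{724}{3}} = \left(-267\right) \frac{3}{724} = - \frac{801}{724}$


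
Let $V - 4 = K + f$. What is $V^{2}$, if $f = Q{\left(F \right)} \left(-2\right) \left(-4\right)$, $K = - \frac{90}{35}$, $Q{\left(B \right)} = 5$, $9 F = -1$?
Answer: $\frac{84100}{49} \approx 1716.3$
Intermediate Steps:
$F = - \frac{1}{9}$ ($F = \frac{1}{9} \left(-1\right) = - \frac{1}{9} \approx -0.11111$)
$K = - \frac{18}{7}$ ($K = \left(-90\right) \frac{1}{35} = - \frac{18}{7} \approx -2.5714$)
$f = 40$ ($f = 5 \left(-2\right) \left(-4\right) = \left(-10\right) \left(-4\right) = 40$)
$V = \frac{290}{7}$ ($V = 4 + \left(- \frac{18}{7} + 40\right) = 4 + \frac{262}{7} = \frac{290}{7} \approx 41.429$)
$V^{2} = \left(\frac{290}{7}\right)^{2} = \frac{84100}{49}$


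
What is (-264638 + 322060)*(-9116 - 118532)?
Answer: -7329803456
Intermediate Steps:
(-264638 + 322060)*(-9116 - 118532) = 57422*(-127648) = -7329803456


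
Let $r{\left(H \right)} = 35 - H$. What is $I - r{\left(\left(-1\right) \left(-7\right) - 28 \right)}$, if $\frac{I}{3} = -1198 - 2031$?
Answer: $-9743$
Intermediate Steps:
$I = -9687$ ($I = 3 \left(-1198 - 2031\right) = 3 \left(-3229\right) = -9687$)
$I - r{\left(\left(-1\right) \left(-7\right) - 28 \right)} = -9687 - \left(35 - \left(\left(-1\right) \left(-7\right) - 28\right)\right) = -9687 - \left(35 - \left(7 - 28\right)\right) = -9687 - \left(35 - -21\right) = -9687 - \left(35 + 21\right) = -9687 - 56 = -9743$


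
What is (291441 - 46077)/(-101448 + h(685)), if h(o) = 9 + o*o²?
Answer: 122682/160658843 ≈ 0.00076362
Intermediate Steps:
h(o) = 9 + o³
(291441 - 46077)/(-101448 + h(685)) = (291441 - 46077)/(-101448 + (9 + 685³)) = 245364/(-101448 + (9 + 321419125)) = 245364/(-101448 + 321419134) = 245364/321317686 = 245364*(1/321317686) = 122682/160658843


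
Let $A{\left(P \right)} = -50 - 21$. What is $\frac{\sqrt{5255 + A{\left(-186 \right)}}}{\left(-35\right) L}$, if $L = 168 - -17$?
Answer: $- \frac{72}{6475} \approx -0.01112$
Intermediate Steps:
$A{\left(P \right)} = -71$
$L = 185$ ($L = 168 + 17 = 185$)
$\frac{\sqrt{5255 + A{\left(-186 \right)}}}{\left(-35\right) L} = \frac{\sqrt{5255 - 71}}{\left(-35\right) 185} = \frac{\sqrt{5184}}{-6475} = 72 \left(- \frac{1}{6475}\right) = - \frac{72}{6475}$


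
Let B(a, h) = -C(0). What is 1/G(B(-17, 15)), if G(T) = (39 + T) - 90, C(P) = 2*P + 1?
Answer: -1/52 ≈ -0.019231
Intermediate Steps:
C(P) = 1 + 2*P
B(a, h) = -1 (B(a, h) = -(1 + 2*0) = -(1 + 0) = -1*1 = -1)
G(T) = -51 + T
1/G(B(-17, 15)) = 1/(-51 - 1) = 1/(-52) = -1/52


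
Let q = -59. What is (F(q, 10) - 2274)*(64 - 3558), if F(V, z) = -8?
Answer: 7973308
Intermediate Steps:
(F(q, 10) - 2274)*(64 - 3558) = (-8 - 2274)*(64 - 3558) = -2282*(-3494) = 7973308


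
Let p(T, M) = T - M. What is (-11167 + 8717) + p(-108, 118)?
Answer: -2676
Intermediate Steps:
(-11167 + 8717) + p(-108, 118) = (-11167 + 8717) + (-108 - 1*118) = -2450 + (-108 - 118) = -2450 - 226 = -2676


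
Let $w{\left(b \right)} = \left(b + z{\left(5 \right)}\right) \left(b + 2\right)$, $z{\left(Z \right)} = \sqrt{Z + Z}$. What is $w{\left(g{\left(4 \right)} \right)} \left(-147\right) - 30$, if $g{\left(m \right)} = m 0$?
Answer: $-30 - 294 \sqrt{10} \approx -959.71$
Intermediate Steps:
$g{\left(m \right)} = 0$
$z{\left(Z \right)} = \sqrt{2} \sqrt{Z}$ ($z{\left(Z \right)} = \sqrt{2 Z} = \sqrt{2} \sqrt{Z}$)
$w{\left(b \right)} = \left(2 + b\right) \left(b + \sqrt{10}\right)$ ($w{\left(b \right)} = \left(b + \sqrt{2} \sqrt{5}\right) \left(b + 2\right) = \left(b + \sqrt{10}\right) \left(2 + b\right) = \left(2 + b\right) \left(b + \sqrt{10}\right)$)
$w{\left(g{\left(4 \right)} \right)} \left(-147\right) - 30 = \left(0^{2} + 2 \cdot 0 + 2 \sqrt{10} + 0 \sqrt{10}\right) \left(-147\right) - 30 = \left(0 + 0 + 2 \sqrt{10} + 0\right) \left(-147\right) - 30 = 2 \sqrt{10} \left(-147\right) - 30 = - 294 \sqrt{10} - 30 = -30 - 294 \sqrt{10}$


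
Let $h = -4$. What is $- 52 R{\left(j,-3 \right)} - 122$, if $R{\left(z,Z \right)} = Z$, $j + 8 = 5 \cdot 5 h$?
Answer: $34$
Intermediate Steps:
$j = -108$ ($j = -8 + 5 \cdot 5 \left(-4\right) = -8 + 25 \left(-4\right) = -8 - 100 = -108$)
$- 52 R{\left(j,-3 \right)} - 122 = \left(-52\right) \left(-3\right) - 122 = 156 - 122 = 34$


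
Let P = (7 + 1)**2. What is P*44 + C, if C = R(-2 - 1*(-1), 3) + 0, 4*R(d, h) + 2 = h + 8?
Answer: 11273/4 ≈ 2818.3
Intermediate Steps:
R(d, h) = 3/2 + h/4 (R(d, h) = -1/2 + (h + 8)/4 = -1/2 + (8 + h)/4 = -1/2 + (2 + h/4) = 3/2 + h/4)
C = 9/4 (C = (3/2 + (1/4)*3) + 0 = (3/2 + 3/4) + 0 = 9/4 + 0 = 9/4 ≈ 2.2500)
P = 64 (P = 8**2 = 64)
P*44 + C = 64*44 + 9/4 = 2816 + 9/4 = 11273/4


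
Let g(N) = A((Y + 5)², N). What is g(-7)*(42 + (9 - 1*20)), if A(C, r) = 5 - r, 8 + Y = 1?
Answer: 372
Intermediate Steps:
Y = -7 (Y = -8 + 1 = -7)
g(N) = 5 - N
g(-7)*(42 + (9 - 1*20)) = (5 - 1*(-7))*(42 + (9 - 1*20)) = (5 + 7)*(42 + (9 - 20)) = 12*(42 - 11) = 12*31 = 372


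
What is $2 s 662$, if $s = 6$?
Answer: $7944$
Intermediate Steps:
$2 s 662 = 2 \cdot 6 \cdot 662 = 12 \cdot 662 = 7944$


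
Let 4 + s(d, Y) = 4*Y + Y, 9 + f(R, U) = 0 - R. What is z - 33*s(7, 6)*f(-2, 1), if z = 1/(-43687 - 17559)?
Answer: 367843475/61246 ≈ 6006.0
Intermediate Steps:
f(R, U) = -9 - R (f(R, U) = -9 + (0 - R) = -9 - R)
s(d, Y) = -4 + 5*Y (s(d, Y) = -4 + (4*Y + Y) = -4 + 5*Y)
z = -1/61246 (z = 1/(-61246) = -1/61246 ≈ -1.6328e-5)
z - 33*s(7, 6)*f(-2, 1) = -1/61246 - 33*(-4 + 5*6)*(-9 - 1*(-2)) = -1/61246 - 33*(-4 + 30)*(-9 + 2) = -1/61246 - 33*26*(-7) = -1/61246 - 858*(-7) = -1/61246 - 1*(-6006) = -1/61246 + 6006 = 367843475/61246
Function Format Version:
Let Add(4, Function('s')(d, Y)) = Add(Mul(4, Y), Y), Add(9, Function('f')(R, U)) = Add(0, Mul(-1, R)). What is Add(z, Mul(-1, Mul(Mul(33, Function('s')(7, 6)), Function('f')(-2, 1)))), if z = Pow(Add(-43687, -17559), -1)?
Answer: Rational(367843475, 61246) ≈ 6006.0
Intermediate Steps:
Function('f')(R, U) = Add(-9, Mul(-1, R)) (Function('f')(R, U) = Add(-9, Add(0, Mul(-1, R))) = Add(-9, Mul(-1, R)))
Function('s')(d, Y) = Add(-4, Mul(5, Y)) (Function('s')(d, Y) = Add(-4, Add(Mul(4, Y), Y)) = Add(-4, Mul(5, Y)))
z = Rational(-1, 61246) (z = Pow(-61246, -1) = Rational(-1, 61246) ≈ -1.6328e-5)
Add(z, Mul(-1, Mul(Mul(33, Function('s')(7, 6)), Function('f')(-2, 1)))) = Add(Rational(-1, 61246), Mul(-1, Mul(Mul(33, Add(-4, Mul(5, 6))), Add(-9, Mul(-1, -2))))) = Add(Rational(-1, 61246), Mul(-1, Mul(Mul(33, Add(-4, 30)), Add(-9, 2)))) = Add(Rational(-1, 61246), Mul(-1, Mul(Mul(33, 26), -7))) = Add(Rational(-1, 61246), Mul(-1, Mul(858, -7))) = Add(Rational(-1, 61246), Mul(-1, -6006)) = Add(Rational(-1, 61246), 6006) = Rational(367843475, 61246)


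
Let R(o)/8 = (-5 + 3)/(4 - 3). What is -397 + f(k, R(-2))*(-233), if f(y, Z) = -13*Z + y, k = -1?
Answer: -48628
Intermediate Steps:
R(o) = -16 (R(o) = 8*((-5 + 3)/(4 - 3)) = 8*(-2/1) = 8*(-2*1) = 8*(-2) = -16)
f(y, Z) = y - 13*Z
-397 + f(k, R(-2))*(-233) = -397 + (-1 - 13*(-16))*(-233) = -397 + (-1 + 208)*(-233) = -397 + 207*(-233) = -397 - 48231 = -48628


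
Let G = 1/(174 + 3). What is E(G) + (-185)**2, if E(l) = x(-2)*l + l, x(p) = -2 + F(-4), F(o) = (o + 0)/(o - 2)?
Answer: 18173474/531 ≈ 34225.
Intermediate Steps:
F(o) = o/(-2 + o)
G = 1/177 ≈ 0.0056497
x(p) = -4/3 (x(p) = -2 - 4/(-2 - 4) = -2 - 4/(-6) = -2 - 4*(-1/6) = -2 + 2/3 = -4/3)
E(l) = -l/3 (E(l) = -4*l/3 + l = -l/3)
E(G) + (-185)**2 = -1/3*1/177 + (-185)**2 = -1/531 + 34225 = 18173474/531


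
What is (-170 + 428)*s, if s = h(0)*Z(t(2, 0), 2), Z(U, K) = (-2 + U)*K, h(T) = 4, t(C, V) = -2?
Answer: -8256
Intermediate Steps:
Z(U, K) = K*(-2 + U)
s = -32 (s = 4*(2*(-2 - 2)) = 4*(2*(-4)) = 4*(-8) = -32)
(-170 + 428)*s = (-170 + 428)*(-32) = 258*(-32) = -8256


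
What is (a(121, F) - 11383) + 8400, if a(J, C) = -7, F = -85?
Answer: -2990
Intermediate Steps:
(a(121, F) - 11383) + 8400 = (-7 - 11383) + 8400 = -11390 + 8400 = -2990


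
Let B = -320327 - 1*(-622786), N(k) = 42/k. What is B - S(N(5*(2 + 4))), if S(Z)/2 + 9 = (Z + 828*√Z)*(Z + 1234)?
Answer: 7475447/25 - 10229112*√35/25 ≈ -2.1216e+6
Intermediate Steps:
S(Z) = -18 + 2*(1234 + Z)*(Z + 828*√Z) (S(Z) = -18 + 2*((Z + 828*√Z)*(Z + 1234)) = -18 + 2*((Z + 828*√Z)*(1234 + Z)) = -18 + 2*((1234 + Z)*(Z + 828*√Z)) = -18 + 2*(1234 + Z)*(Z + 828*√Z))
B = 302459 (B = -320327 + 622786 = 302459)
B - S(N(5*(2 + 4))) = 302459 - (-18 + 2*(42/((5*(2 + 4))))² + 1656*(42/((5*(2 + 4))))^(3/2) + 2468*(42/((5*(2 + 4)))) + 2043504*√(42/((5*(2 + 4))))) = 302459 - (-18 + 2*(42/((5*6)))² + 1656*(42/((5*6)))^(3/2) + 2468*(42/((5*6))) + 2043504*√(42/((5*6)))) = 302459 - (-18 + 2*(42/30)² + 1656*(42/30)^(3/2) + 2468*(42/30) + 2043504*√(42/30)) = 302459 - (-18 + 2*(42*(1/30))² + 1656*(42*(1/30))^(3/2) + 2468*(42*(1/30)) + 2043504*√(42*(1/30))) = 302459 - (-18 + 2*(7/5)² + 1656*(7/5)^(3/2) + 2468*(7/5) + 2043504*√(7/5)) = 302459 - (-18 + 2*(49/25) + 1656*(7*√35/25) + 17276/5 + 2043504*(√35/5)) = 302459 - (-18 + 98/25 + 11592*√35/25 + 17276/5 + 2043504*√35/5) = 302459 - (86028/25 + 10229112*√35/25) = 302459 + (-86028/25 - 10229112*√35/25) = 7475447/25 - 10229112*√35/25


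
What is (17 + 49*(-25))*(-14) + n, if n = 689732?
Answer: 706644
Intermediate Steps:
(17 + 49*(-25))*(-14) + n = (17 + 49*(-25))*(-14) + 689732 = (17 - 1225)*(-14) + 689732 = -1208*(-14) + 689732 = 16912 + 689732 = 706644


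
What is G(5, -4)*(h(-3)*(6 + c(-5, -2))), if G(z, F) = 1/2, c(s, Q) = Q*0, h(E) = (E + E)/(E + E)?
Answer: 3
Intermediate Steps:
h(E) = 1 (h(E) = (2*E)/((2*E)) = (2*E)*(1/(2*E)) = 1)
c(s, Q) = 0
G(z, F) = ½
G(5, -4)*(h(-3)*(6 + c(-5, -2))) = (1*(6 + 0))/2 = (1*6)/2 = (½)*6 = 3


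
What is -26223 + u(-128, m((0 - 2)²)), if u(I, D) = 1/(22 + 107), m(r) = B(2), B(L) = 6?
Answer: -3382766/129 ≈ -26223.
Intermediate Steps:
m(r) = 6
u(I, D) = 1/129
-26223 + u(-128, m((0 - 2)²)) = -26223 + 1/129 = -3382766/129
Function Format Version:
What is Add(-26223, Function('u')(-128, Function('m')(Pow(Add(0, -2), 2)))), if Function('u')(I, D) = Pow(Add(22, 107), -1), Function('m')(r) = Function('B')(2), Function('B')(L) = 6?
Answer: Rational(-3382766, 129) ≈ -26223.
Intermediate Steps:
Function('m')(r) = 6
Function('u')(I, D) = Rational(1, 129) (Function('u')(I, D) = Pow(129, -1) = Rational(1, 129))
Add(-26223, Function('u')(-128, Function('m')(Pow(Add(0, -2), 2)))) = Add(-26223, Rational(1, 129)) = Rational(-3382766, 129)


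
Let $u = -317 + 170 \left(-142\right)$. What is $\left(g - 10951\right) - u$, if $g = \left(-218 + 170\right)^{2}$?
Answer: $15810$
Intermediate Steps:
$g = 2304$ ($g = \left(-48\right)^{2} = 2304$)
$u = -24457$ ($u = -317 - 24140 = -24457$)
$\left(g - 10951\right) - u = \left(2304 - 10951\right) - -24457 = -8647 + 24457 = 15810$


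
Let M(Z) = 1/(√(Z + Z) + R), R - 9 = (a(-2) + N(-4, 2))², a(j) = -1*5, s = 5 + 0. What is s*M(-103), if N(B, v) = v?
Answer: 9/53 - I*√206/106 ≈ 0.16981 - 0.1354*I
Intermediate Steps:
s = 5
a(j) = -5
R = 18 (R = 9 + (-5 + 2)² = 9 + (-3)² = 9 + 9 = 18)
M(Z) = 1/(18 + √2*√Z) (M(Z) = 1/(√(Z + Z) + 18) = 1/(√(2*Z) + 18) = 1/(√2*√Z + 18) = 1/(18 + √2*√Z))
s*M(-103) = 5/(18 + √2*√(-103)) = 5/(18 + √2*(I*√103)) = 5/(18 + I*√206)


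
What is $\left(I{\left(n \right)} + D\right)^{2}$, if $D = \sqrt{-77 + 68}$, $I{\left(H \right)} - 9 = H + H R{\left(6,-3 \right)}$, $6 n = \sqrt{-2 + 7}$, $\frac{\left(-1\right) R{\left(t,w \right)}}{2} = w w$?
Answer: $\frac{\left(54 - 17 \sqrt{5} + 18 i\right)^{2}}{36} \approx -1.9006 + 15.987 i$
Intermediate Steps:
$R{\left(t,w \right)} = - 2 w^{2}$ ($R{\left(t,w \right)} = - 2 w w = - 2 w^{2}$)
$n = \frac{\sqrt{5}}{6}$ ($n = \frac{\sqrt{-2 + 7}}{6} = \frac{\sqrt{5}}{6} \approx 0.37268$)
$I{\left(H \right)} = 9 - 17 H$ ($I{\left(H \right)} = 9 + \left(H + H \left(- 2 \left(-3\right)^{2}\right)\right) = 9 + \left(H + H \left(\left(-2\right) 9\right)\right) = 9 + \left(H + H \left(-18\right)\right) = 9 + \left(H - 18 H\right) = 9 - 17 H$)
$D = 3 i$ ($D = \sqrt{-9} = 3 i \approx 3.0 i$)
$\left(I{\left(n \right)} + D\right)^{2} = \left(\left(9 - 17 \frac{\sqrt{5}}{6}\right) + 3 i\right)^{2} = \left(\left(9 - \frac{17 \sqrt{5}}{6}\right) + 3 i\right)^{2} = \left(9 + 3 i - \frac{17 \sqrt{5}}{6}\right)^{2}$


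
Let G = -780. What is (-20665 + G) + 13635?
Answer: -7810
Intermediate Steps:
(-20665 + G) + 13635 = (-20665 - 780) + 13635 = -21445 + 13635 = -7810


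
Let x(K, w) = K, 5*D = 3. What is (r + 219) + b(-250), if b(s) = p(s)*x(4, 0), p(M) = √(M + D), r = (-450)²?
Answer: 202719 + 4*I*√6235/5 ≈ 2.0272e+5 + 63.17*I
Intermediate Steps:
D = ⅗ (D = (⅕)*3 = ⅗ ≈ 0.60000)
r = 202500
p(M) = √(⅗ + M) (p(M) = √(M + ⅗) = √(⅗ + M))
b(s) = 4*√(15 + 25*s)/5 (b(s) = (√(15 + 25*s)/5)*4 = 4*√(15 + 25*s)/5)
(r + 219) + b(-250) = (202500 + 219) + 4*√(15 + 25*(-250))/5 = 202719 + 4*√(15 - 6250)/5 = 202719 + 4*√(-6235)/5 = 202719 + 4*(I*√6235)/5 = 202719 + 4*I*√6235/5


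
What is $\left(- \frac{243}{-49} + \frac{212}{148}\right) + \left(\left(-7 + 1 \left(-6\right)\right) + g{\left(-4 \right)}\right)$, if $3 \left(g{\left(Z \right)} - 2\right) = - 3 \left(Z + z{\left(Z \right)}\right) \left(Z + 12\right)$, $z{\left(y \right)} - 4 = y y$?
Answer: $- \frac{240419}{1813} \approx -132.61$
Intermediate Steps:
$z{\left(y \right)} = 4 + y^{2}$ ($z{\left(y \right)} = 4 + y y = 4 + y^{2}$)
$g{\left(Z \right)} = 2 + \frac{\left(12 + Z\right) \left(-12 - 3 Z - 3 Z^{2}\right)}{3}$ ($g{\left(Z \right)} = 2 + \frac{- 3 \left(Z + \left(4 + Z^{2}\right)\right) \left(Z + 12\right)}{3} = 2 + \frac{- 3 \left(4 + Z + Z^{2}\right) \left(12 + Z\right)}{3} = 2 + \frac{\left(-12 - 3 Z - 3 Z^{2}\right) \left(12 + Z\right)}{3} = 2 + \frac{\left(12 + Z\right) \left(-12 - 3 Z - 3 Z^{2}\right)}{3}$)
$\left(- \frac{243}{-49} + \frac{212}{148}\right) + \left(\left(-7 + 1 \left(-6\right)\right) + g{\left(-4 \right)}\right) = \left(- \frac{243}{-49} + \frac{212}{148}\right) + \left(\left(-7 + 1 \left(-6\right)\right) - \left(-82 + 208\right)\right) = \left(\left(-243\right) \left(- \frac{1}{49}\right) + 212 \cdot \frac{1}{148}\right) - 139 = \left(\frac{243}{49} + \frac{53}{37}\right) + \left(-13 + \left(-46 + 64 + 64 - 208\right)\right) = \frac{11588}{1813} - 139 = - \frac{240419}{1813}$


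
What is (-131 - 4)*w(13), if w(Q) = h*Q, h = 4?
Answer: -7020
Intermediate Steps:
w(Q) = 4*Q
(-131 - 4)*w(13) = (-131 - 4)*(4*13) = -135*52 = -7020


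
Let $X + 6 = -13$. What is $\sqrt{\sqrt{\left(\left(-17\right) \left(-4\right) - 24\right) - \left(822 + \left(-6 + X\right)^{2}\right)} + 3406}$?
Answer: $\sqrt{3406 + i \sqrt{1403}} \approx 58.362 + 0.3209 i$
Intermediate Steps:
$X = -19$ ($X = -6 - 13 = -19$)
$\sqrt{\sqrt{\left(\left(-17\right) \left(-4\right) - 24\right) - \left(822 + \left(-6 + X\right)^{2}\right)} + 3406} = \sqrt{\sqrt{\left(\left(-17\right) \left(-4\right) - 24\right) - \left(822 + \left(-6 - 19\right)^{2}\right)} + 3406} = \sqrt{\sqrt{\left(68 - 24\right) - 1447} + 3406} = \sqrt{\sqrt{44 - 1447} + 3406} = \sqrt{\sqrt{-1403} + 3406} = \sqrt{i \sqrt{1403} + 3406} = \sqrt{3406 + i \sqrt{1403}}$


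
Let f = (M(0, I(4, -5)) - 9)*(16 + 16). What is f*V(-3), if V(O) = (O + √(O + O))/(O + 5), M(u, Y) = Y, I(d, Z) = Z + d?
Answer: 480 - 160*I*√6 ≈ 480.0 - 391.92*I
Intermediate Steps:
f = -320 (f = ((-5 + 4) - 9)*(16 + 16) = (-1 - 9)*32 = -10*32 = -320)
V(O) = (O + √2*√O)/(5 + O) (V(O) = (O + √(2*O))/(5 + O) = (O + √2*√O)/(5 + O))
f*V(-3) = -320*(-3 + √2*√(-3))/(5 - 3) = -320*(-3 + √2*(I*√3))/2 = -160*(-3 + I*√6) = -320*(-3/2 + I*√6/2) = 480 - 160*I*√6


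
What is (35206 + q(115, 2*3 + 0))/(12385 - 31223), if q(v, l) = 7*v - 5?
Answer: -18003/9419 ≈ -1.9114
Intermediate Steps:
q(v, l) = -5 + 7*v
(35206 + q(115, 2*3 + 0))/(12385 - 31223) = (35206 + (-5 + 7*115))/(12385 - 31223) = (35206 + (-5 + 805))/(-18838) = (35206 + 800)*(-1/18838) = 36006*(-1/18838) = -18003/9419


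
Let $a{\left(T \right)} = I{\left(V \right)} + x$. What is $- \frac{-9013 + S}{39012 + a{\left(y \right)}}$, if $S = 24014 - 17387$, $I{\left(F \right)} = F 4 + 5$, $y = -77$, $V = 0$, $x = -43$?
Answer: $\frac{1193}{19487} \approx 0.06122$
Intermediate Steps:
$I{\left(F \right)} = 5 + 4 F$ ($I{\left(F \right)} = 4 F + 5 = 5 + 4 F$)
$S = 6627$
$a{\left(T \right)} = -38$ ($a{\left(T \right)} = \left(5 + 4 \cdot 0\right) - 43 = \left(5 + 0\right) - 43 = 5 - 43 = -38$)
$- \frac{-9013 + S}{39012 + a{\left(y \right)}} = - \frac{-9013 + 6627}{39012 - 38} = - \frac{-2386}{38974} = \left(-1\right) \left(- \frac{1193}{19487}\right) = \frac{1193}{19487}$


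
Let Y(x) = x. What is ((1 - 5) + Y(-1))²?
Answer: 25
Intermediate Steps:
((1 - 5) + Y(-1))² = ((1 - 5) - 1)² = (-4 - 1)² = (-5)² = 25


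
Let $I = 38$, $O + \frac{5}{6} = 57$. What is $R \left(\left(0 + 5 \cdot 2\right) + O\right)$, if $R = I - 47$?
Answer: $- \frac{1191}{2} \approx -595.5$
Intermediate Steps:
$O = \frac{337}{6}$ ($O = - \frac{5}{6} + 57 = \frac{337}{6} \approx 56.167$)
$R = -9$ ($R = 38 - 47 = -9$)
$R \left(\left(0 + 5 \cdot 2\right) + O\right) = - 9 \left(\left(0 + 5 \cdot 2\right) + \frac{337}{6}\right) = - 9 \left(\left(0 + 10\right) + \frac{337}{6}\right) = - 9 \left(10 + \frac{337}{6}\right) = \left(-9\right) \frac{397}{6} = - \frac{1191}{2}$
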